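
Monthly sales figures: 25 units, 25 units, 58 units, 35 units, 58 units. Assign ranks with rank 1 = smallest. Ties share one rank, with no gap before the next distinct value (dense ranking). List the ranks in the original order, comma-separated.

Sorted (ascending): 25, 25, 35, 58, 58
The 2 values of 25 share dense rank 1.
The 2 values of 58 share dense rank 3.
Remaining distinct values take the next consecutive integers.

1, 1, 3, 2, 3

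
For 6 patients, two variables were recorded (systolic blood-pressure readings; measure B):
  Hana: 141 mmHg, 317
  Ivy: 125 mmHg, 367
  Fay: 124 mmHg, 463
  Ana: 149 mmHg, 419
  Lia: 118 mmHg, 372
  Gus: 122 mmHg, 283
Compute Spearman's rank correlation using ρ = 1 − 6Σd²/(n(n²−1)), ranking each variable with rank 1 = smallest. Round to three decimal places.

Ranks of variable 1: 5, 4, 3, 6, 1, 2
Ranks of variable 2: 2, 3, 6, 5, 4, 1
d = r₁ − r₂: 3, 1, -3, 1, -3, 1
d²: 9, 1, 9, 1, 9, 1; Σd² = 30
ρ = 1 − 6·30/(6·35) = 1 − 180/210 = 0.143

0.143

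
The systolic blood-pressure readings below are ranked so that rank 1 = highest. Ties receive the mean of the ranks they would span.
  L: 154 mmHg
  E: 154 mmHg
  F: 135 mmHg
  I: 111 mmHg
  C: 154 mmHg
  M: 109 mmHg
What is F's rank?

4

Sorted (descending): 154, 154, 154, 135, 111, 109
The 3 values of 154 occupy positions 1–3 → average rank 2.
F has value 135 mmHg → rank 4.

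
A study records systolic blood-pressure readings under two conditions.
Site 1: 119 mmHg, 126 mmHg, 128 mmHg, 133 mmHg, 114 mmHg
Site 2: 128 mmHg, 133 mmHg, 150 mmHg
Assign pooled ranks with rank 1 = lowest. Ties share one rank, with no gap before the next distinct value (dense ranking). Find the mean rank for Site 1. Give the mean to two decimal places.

Sorted (ascending): 114, 119, 126, 128, 128, 133, 133, 150
The 2 values of 128 share dense rank 4.
The 2 values of 133 share dense rank 5.
Remaining distinct values take the next consecutive integers.
Site 1 values → pooled ranks: 119→2, 126→3, 128→4, 133→5, 114→1
Mean rank = (2 + 3 + 4 + 5 + 1) / 5 = 3.00

3.00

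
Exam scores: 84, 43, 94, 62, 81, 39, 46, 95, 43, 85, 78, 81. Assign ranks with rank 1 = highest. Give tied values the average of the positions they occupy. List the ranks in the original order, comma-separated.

4, 10.5, 2, 8, 5.5, 12, 9, 1, 10.5, 3, 7, 5.5

Sorted (descending): 95, 94, 85, 84, 81, 81, 78, 62, 46, 43, 43, 39
The 2 values of 81 occupy positions 5–6 → average rank (5+6)/2 = 5.5.
The 2 values of 43 occupy positions 10–11 → average rank (10+11)/2 = 10.5.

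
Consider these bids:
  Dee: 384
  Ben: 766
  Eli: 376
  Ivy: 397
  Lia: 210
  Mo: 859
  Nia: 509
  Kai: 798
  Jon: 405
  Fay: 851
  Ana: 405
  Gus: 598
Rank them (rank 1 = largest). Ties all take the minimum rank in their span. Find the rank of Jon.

Sorted (descending): 859, 851, 798, 766, 598, 509, 405, 405, 397, 384, 376, 210
The 2 values of 405 occupy positions 7–8 → each gets rank 7.
Jon has value 405 → rank 7.

7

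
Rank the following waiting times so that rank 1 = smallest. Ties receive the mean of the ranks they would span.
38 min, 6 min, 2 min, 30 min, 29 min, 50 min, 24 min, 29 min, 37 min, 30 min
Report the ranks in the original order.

Sorted (ascending): 2, 6, 24, 29, 29, 30, 30, 37, 38, 50
The 2 values of 29 occupy positions 4–5 → average rank (4+5)/2 = 4.5.
The 2 values of 30 occupy positions 6–7 → average rank (6+7)/2 = 6.5.

9, 2, 1, 6.5, 4.5, 10, 3, 4.5, 8, 6.5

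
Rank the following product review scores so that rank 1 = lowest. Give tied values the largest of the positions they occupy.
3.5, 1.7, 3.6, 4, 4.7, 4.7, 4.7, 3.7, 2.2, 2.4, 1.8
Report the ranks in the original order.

Sorted (ascending): 1.7, 1.8, 2.2, 2.4, 3.5, 3.6, 3.7, 4, 4.7, 4.7, 4.7
The 3 values of 4.7 occupy positions 9–11 → each gets rank 11.

5, 1, 6, 8, 11, 11, 11, 7, 3, 4, 2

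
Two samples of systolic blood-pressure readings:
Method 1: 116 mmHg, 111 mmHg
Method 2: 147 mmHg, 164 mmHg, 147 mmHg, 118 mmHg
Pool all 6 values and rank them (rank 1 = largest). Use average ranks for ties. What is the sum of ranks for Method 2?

Sorted (descending): 164, 147, 147, 118, 116, 111
The 2 values of 147 occupy positions 2–3 → average rank (2+3)/2 = 2.5.
Method 2 values → pooled ranks: 147→2.5, 164→1, 147→2.5, 118→4
Rank sum = 2.5 + 1 + 2.5 + 4 = 10

10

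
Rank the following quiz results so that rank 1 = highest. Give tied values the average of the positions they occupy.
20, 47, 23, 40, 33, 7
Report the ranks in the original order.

Sorted (descending): 47, 40, 33, 23, 20, 7
No ties — each value takes its position as its rank.

5, 1, 4, 2, 3, 6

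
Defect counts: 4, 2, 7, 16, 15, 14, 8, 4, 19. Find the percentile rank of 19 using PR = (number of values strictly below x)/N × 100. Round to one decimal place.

N = 9.
Strictly below 19: 8. Equal to 19: 1.
PR = 8/9 × 100 = 88.9

88.9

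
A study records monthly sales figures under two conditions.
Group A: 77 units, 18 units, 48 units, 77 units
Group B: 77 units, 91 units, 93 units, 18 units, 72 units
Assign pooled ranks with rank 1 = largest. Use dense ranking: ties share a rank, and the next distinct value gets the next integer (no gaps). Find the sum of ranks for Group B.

16

Sorted (descending): 93, 91, 77, 77, 77, 72, 48, 18, 18
The 3 values of 77 share dense rank 3.
The 2 values of 18 share dense rank 6.
Remaining distinct values take the next consecutive integers.
Group B values → pooled ranks: 77→3, 91→2, 93→1, 18→6, 72→4
Rank sum = 3 + 2 + 1 + 6 + 4 = 16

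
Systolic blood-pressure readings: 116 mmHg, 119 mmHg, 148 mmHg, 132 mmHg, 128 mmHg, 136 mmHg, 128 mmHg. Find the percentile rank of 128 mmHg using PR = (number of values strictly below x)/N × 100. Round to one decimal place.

28.6

N = 7.
Strictly below 128: 2. Equal to 128: 2.
PR = 2/7 × 100 = 28.6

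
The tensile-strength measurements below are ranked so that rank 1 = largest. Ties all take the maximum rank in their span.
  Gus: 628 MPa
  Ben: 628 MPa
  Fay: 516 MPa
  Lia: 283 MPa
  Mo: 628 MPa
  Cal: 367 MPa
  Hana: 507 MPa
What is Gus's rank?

Sorted (descending): 628, 628, 628, 516, 507, 367, 283
The 3 values of 628 occupy positions 1–3 → each gets rank 3.
Gus has value 628 MPa → rank 3.

3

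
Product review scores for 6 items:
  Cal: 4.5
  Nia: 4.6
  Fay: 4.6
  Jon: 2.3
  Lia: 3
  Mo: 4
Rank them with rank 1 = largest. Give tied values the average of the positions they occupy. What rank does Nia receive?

Sorted (descending): 4.6, 4.6, 4.5, 4, 3, 2.3
The 2 values of 4.6 occupy positions 1–2 → average rank (1+2)/2 = 1.5.
Nia has value 4.6 → rank 1.5.

1.5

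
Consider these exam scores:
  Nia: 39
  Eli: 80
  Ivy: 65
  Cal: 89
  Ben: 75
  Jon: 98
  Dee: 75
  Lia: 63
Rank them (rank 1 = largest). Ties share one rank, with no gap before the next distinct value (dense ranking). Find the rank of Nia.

Sorted (descending): 98, 89, 80, 75, 75, 65, 63, 39
The 2 values of 75 share dense rank 4.
Remaining distinct values take the next consecutive integers.
Nia has value 39 → rank 7.

7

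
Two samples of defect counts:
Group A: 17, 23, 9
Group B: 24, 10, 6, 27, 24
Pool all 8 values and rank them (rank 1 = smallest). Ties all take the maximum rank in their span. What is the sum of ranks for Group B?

Sorted (ascending): 6, 9, 10, 17, 23, 24, 24, 27
The 2 values of 24 occupy positions 6–7 → each gets rank 7.
Group B values → pooled ranks: 24→7, 10→3, 6→1, 27→8, 24→7
Rank sum = 7 + 3 + 1 + 8 + 7 = 26

26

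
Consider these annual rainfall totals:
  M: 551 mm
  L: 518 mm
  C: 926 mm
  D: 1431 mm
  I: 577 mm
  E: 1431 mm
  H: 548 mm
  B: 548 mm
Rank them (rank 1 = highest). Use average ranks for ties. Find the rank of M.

5

Sorted (descending): 1431, 1431, 926, 577, 551, 548, 548, 518
The 2 values of 1431 occupy positions 1–2 → average rank (1+2)/2 = 1.5.
The 2 values of 548 occupy positions 6–7 → average rank (6+7)/2 = 6.5.
M has value 551 mm → rank 5.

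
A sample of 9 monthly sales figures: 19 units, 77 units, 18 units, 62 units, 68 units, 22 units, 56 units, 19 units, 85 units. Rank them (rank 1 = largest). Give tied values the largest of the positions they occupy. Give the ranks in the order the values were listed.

8, 2, 9, 4, 3, 6, 5, 8, 1

Sorted (descending): 85, 77, 68, 62, 56, 22, 19, 19, 18
The 2 values of 19 occupy positions 7–8 → each gets rank 8.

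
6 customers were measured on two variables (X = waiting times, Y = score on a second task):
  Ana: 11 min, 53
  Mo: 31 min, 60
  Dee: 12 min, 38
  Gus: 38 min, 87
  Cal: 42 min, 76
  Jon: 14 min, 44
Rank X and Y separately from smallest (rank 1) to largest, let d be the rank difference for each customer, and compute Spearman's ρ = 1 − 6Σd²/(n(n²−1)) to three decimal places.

0.771

Ranks of variable 1: 1, 4, 2, 5, 6, 3
Ranks of variable 2: 3, 4, 1, 6, 5, 2
d = r₁ − r₂: -2, 0, 1, -1, 1, 1
d²: 4, 0, 1, 1, 1, 1; Σd² = 8
ρ = 1 − 6·8/(6·35) = 1 − 48/210 = 0.771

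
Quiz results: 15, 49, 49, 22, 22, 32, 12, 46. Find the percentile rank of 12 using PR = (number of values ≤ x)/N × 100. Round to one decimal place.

N = 8.
Strictly below 12: 0. Equal to 12: 1.
PR = 1/8 × 100 = 12.5

12.5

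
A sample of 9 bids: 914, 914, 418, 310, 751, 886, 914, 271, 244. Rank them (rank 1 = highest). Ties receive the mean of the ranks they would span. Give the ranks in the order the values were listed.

2, 2, 6, 7, 5, 4, 2, 8, 9

Sorted (descending): 914, 914, 914, 886, 751, 418, 310, 271, 244
The 3 values of 914 occupy positions 1–3 → average rank 2.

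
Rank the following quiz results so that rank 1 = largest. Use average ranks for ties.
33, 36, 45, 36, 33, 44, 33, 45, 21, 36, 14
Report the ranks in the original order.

Sorted (descending): 45, 45, 44, 36, 36, 36, 33, 33, 33, 21, 14
The 2 values of 45 occupy positions 1–2 → average rank (1+2)/2 = 1.5.
The 3 values of 36 occupy positions 4–6 → average rank 5.
The 3 values of 33 occupy positions 7–9 → average rank 8.

8, 5, 1.5, 5, 8, 3, 8, 1.5, 10, 5, 11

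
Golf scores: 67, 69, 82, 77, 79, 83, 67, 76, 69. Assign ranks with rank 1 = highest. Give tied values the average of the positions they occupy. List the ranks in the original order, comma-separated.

8.5, 6.5, 2, 4, 3, 1, 8.5, 5, 6.5

Sorted (descending): 83, 82, 79, 77, 76, 69, 69, 67, 67
The 2 values of 69 occupy positions 6–7 → average rank (6+7)/2 = 6.5.
The 2 values of 67 occupy positions 8–9 → average rank (8+9)/2 = 8.5.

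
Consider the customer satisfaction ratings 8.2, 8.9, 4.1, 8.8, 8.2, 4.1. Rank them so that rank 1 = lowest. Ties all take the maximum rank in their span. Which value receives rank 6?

8.9

Sorted (ascending): 4.1, 4.1, 8.2, 8.2, 8.8, 8.9
The 2 values of 4.1 occupy positions 1–2 → each gets rank 2.
The 2 values of 8.2 occupy positions 3–4 → each gets rank 4.
Rank 6 → value 8.9.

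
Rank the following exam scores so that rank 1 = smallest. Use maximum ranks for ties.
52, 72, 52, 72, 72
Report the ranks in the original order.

2, 5, 2, 5, 5

Sorted (ascending): 52, 52, 72, 72, 72
The 2 values of 52 occupy positions 1–2 → each gets rank 2.
The 3 values of 72 occupy positions 3–5 → each gets rank 5.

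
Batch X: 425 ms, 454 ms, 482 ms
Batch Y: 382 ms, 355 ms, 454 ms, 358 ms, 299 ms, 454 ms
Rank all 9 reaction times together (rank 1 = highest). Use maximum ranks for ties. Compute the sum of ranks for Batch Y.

38

Sorted (descending): 482, 454, 454, 454, 425, 382, 358, 355, 299
The 3 values of 454 occupy positions 2–4 → each gets rank 4.
Batch Y values → pooled ranks: 382→6, 355→8, 454→4, 358→7, 299→9, 454→4
Rank sum = 6 + 8 + 4 + 7 + 9 + 4 = 38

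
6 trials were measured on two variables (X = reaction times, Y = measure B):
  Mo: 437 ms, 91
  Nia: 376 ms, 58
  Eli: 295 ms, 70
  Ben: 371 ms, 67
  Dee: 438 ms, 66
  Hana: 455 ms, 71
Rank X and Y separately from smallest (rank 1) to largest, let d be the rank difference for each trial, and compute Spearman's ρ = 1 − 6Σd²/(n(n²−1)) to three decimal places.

0.200

Ranks of variable 1: 4, 3, 1, 2, 5, 6
Ranks of variable 2: 6, 1, 4, 3, 2, 5
d = r₁ − r₂: -2, 2, -3, -1, 3, 1
d²: 4, 4, 9, 1, 9, 1; Σd² = 28
ρ = 1 − 6·28/(6·35) = 1 − 168/210 = 0.200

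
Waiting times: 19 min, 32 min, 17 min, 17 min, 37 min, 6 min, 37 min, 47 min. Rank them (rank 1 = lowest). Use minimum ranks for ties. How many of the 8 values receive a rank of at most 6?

Sorted (ascending): 6, 17, 17, 19, 32, 37, 37, 47
The 2 values of 17 occupy positions 2–3 → each gets rank 2.
The 2 values of 37 occupy positions 6–7 → each gets rank 6.
Ranks ≤ 6: {1, 2, 2, 4, 5, 6, 6} → 7 values.

7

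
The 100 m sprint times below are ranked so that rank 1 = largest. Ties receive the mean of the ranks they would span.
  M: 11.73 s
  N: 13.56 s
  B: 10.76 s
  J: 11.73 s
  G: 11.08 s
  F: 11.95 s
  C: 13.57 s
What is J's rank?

Sorted (descending): 13.57, 13.56, 11.95, 11.73, 11.73, 11.08, 10.76
The 2 values of 11.73 occupy positions 4–5 → average rank (4+5)/2 = 4.5.
J has value 11.73 s → rank 4.5.

4.5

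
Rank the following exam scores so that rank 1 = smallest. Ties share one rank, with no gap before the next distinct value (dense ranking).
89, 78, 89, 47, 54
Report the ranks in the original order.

Sorted (ascending): 47, 54, 78, 89, 89
The 2 values of 89 share dense rank 4.
Remaining distinct values take the next consecutive integers.

4, 3, 4, 1, 2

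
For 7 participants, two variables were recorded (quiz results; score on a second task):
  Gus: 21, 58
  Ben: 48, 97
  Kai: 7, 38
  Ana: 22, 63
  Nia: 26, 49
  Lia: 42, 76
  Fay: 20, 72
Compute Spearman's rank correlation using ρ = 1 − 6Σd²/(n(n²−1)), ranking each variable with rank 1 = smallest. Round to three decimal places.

Ranks of variable 1: 3, 7, 1, 4, 5, 6, 2
Ranks of variable 2: 3, 7, 1, 4, 2, 6, 5
d = r₁ − r₂: 0, 0, 0, 0, 3, 0, -3
d²: 0, 0, 0, 0, 9, 0, 9; Σd² = 18
ρ = 1 − 6·18/(7·48) = 1 − 108/336 = 0.679

0.679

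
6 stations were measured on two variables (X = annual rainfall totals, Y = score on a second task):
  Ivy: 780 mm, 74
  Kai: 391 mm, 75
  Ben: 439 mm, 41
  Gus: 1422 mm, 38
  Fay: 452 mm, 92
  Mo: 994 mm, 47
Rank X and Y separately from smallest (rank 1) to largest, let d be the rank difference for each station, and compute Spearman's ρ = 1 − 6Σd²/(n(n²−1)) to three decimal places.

-0.543

Ranks of variable 1: 4, 1, 2, 6, 3, 5
Ranks of variable 2: 4, 5, 2, 1, 6, 3
d = r₁ − r₂: 0, -4, 0, 5, -3, 2
d²: 0, 16, 0, 25, 9, 4; Σd² = 54
ρ = 1 − 6·54/(6·35) = 1 − 324/210 = -0.543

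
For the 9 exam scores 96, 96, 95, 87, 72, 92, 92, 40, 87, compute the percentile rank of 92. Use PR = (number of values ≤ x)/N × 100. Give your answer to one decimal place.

N = 9.
Strictly below 92: 4. Equal to 92: 2.
PR = 6/9 × 100 = 66.7

66.7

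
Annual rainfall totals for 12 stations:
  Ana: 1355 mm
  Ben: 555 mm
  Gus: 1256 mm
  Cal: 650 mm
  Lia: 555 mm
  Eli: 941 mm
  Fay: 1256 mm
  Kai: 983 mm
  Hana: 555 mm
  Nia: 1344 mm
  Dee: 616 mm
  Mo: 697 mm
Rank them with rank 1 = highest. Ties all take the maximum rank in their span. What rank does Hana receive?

Sorted (descending): 1355, 1344, 1256, 1256, 983, 941, 697, 650, 616, 555, 555, 555
The 2 values of 1256 occupy positions 3–4 → each gets rank 4.
The 3 values of 555 occupy positions 10–12 → each gets rank 12.
Hana has value 555 mm → rank 12.

12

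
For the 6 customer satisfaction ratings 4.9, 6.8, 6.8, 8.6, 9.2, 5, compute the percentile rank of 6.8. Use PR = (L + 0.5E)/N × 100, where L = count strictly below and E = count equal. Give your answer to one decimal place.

N = 6.
Strictly below 6.8: 2. Equal to 6.8: 2.
PR = (2 + 0.5·2)/6 × 100 = 50.0

50.0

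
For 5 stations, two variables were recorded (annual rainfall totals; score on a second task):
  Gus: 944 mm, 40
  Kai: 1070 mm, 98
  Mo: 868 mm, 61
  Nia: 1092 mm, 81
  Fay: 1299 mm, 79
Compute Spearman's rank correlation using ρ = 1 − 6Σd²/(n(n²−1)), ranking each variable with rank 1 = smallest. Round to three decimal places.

0.500

Ranks of variable 1: 2, 3, 1, 4, 5
Ranks of variable 2: 1, 5, 2, 4, 3
d = r₁ − r₂: 1, -2, -1, 0, 2
d²: 1, 4, 1, 0, 4; Σd² = 10
ρ = 1 − 6·10/(5·24) = 1 − 60/120 = 0.500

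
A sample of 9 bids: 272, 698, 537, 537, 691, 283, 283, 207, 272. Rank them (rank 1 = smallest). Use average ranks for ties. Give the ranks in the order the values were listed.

Sorted (ascending): 207, 272, 272, 283, 283, 537, 537, 691, 698
The 2 values of 272 occupy positions 2–3 → average rank (2+3)/2 = 2.5.
The 2 values of 283 occupy positions 4–5 → average rank (4+5)/2 = 4.5.
The 2 values of 537 occupy positions 6–7 → average rank (6+7)/2 = 6.5.

2.5, 9, 6.5, 6.5, 8, 4.5, 4.5, 1, 2.5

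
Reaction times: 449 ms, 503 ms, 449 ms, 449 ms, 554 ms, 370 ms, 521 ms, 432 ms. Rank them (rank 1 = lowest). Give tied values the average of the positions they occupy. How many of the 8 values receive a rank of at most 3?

2

Sorted (ascending): 370, 432, 449, 449, 449, 503, 521, 554
The 3 values of 449 occupy positions 3–5 → average rank 4.
Ranks ≤ 3: {1, 2} → 2 values.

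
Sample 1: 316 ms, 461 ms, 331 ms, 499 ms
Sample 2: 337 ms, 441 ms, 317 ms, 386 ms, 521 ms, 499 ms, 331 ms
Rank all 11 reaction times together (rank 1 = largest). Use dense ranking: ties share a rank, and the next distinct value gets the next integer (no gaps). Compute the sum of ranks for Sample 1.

Sorted (descending): 521, 499, 499, 461, 441, 386, 337, 331, 331, 317, 316
The 2 values of 499 share dense rank 2.
The 2 values of 331 share dense rank 7.
Remaining distinct values take the next consecutive integers.
Sample 1 values → pooled ranks: 316→9, 461→3, 331→7, 499→2
Rank sum = 9 + 3 + 7 + 2 = 21

21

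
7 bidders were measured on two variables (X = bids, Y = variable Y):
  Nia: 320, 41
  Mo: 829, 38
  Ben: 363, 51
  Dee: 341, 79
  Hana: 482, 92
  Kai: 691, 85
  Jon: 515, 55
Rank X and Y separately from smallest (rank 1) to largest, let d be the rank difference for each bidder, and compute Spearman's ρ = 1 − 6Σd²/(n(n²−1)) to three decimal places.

0.000

Ranks of variable 1: 1, 7, 3, 2, 4, 6, 5
Ranks of variable 2: 2, 1, 3, 5, 7, 6, 4
d = r₁ − r₂: -1, 6, 0, -3, -3, 0, 1
d²: 1, 36, 0, 9, 9, 0, 1; Σd² = 56
ρ = 1 − 6·56/(7·48) = 1 − 336/336 = 0.000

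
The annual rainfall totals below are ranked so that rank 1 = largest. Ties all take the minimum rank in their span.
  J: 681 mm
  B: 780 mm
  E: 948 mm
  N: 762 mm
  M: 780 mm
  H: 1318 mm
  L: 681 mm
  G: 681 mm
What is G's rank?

6

Sorted (descending): 1318, 948, 780, 780, 762, 681, 681, 681
The 2 values of 780 occupy positions 3–4 → each gets rank 3.
The 3 values of 681 occupy positions 6–8 → each gets rank 6.
G has value 681 mm → rank 6.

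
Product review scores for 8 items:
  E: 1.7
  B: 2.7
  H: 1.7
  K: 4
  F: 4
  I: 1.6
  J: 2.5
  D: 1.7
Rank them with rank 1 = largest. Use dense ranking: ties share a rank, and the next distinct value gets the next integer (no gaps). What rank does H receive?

4

Sorted (descending): 4, 4, 2.7, 2.5, 1.7, 1.7, 1.7, 1.6
The 2 values of 4 share dense rank 1.
The 3 values of 1.7 share dense rank 4.
Remaining distinct values take the next consecutive integers.
H has value 1.7 → rank 4.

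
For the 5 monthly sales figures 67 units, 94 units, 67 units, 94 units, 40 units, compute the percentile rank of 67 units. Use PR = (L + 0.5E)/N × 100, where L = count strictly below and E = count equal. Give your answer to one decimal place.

N = 5.
Strictly below 67: 1. Equal to 67: 2.
PR = (1 + 0.5·2)/5 × 100 = 40.0

40.0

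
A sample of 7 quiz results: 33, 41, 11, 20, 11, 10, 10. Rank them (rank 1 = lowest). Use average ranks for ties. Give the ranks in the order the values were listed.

6, 7, 3.5, 5, 3.5, 1.5, 1.5

Sorted (ascending): 10, 10, 11, 11, 20, 33, 41
The 2 values of 10 occupy positions 1–2 → average rank (1+2)/2 = 1.5.
The 2 values of 11 occupy positions 3–4 → average rank (3+4)/2 = 3.5.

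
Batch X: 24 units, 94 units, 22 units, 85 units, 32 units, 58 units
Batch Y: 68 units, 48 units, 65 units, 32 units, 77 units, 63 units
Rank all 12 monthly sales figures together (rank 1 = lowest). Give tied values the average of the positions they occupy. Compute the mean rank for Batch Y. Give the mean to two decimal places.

7.08

Sorted (ascending): 22, 24, 32, 32, 48, 58, 63, 65, 68, 77, 85, 94
The 2 values of 32 occupy positions 3–4 → average rank (3+4)/2 = 3.5.
Batch Y values → pooled ranks: 68→9, 48→5, 65→8, 32→3.5, 77→10, 63→7
Mean rank = (9 + 5 + 8 + 3.5 + 10 + 7) / 6 = 7.08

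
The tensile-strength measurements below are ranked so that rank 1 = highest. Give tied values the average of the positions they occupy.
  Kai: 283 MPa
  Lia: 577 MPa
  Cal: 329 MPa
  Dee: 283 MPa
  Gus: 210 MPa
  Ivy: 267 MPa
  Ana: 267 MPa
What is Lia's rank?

1

Sorted (descending): 577, 329, 283, 283, 267, 267, 210
The 2 values of 283 occupy positions 3–4 → average rank (3+4)/2 = 3.5.
The 2 values of 267 occupy positions 5–6 → average rank (5+6)/2 = 5.5.
Lia has value 577 MPa → rank 1.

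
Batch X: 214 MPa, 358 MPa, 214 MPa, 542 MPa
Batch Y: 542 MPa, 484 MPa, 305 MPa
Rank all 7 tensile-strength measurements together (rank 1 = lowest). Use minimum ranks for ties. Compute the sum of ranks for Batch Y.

14

Sorted (ascending): 214, 214, 305, 358, 484, 542, 542
The 2 values of 214 occupy positions 1–2 → each gets rank 1.
The 2 values of 542 occupy positions 6–7 → each gets rank 6.
Batch Y values → pooled ranks: 542→6, 484→5, 305→3
Rank sum = 6 + 5 + 3 = 14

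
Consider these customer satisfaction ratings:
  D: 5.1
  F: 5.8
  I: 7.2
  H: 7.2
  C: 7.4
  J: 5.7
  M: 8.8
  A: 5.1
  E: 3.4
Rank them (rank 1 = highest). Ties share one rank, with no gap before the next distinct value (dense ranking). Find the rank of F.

Sorted (descending): 8.8, 7.4, 7.2, 7.2, 5.8, 5.7, 5.1, 5.1, 3.4
The 2 values of 7.2 share dense rank 3.
The 2 values of 5.1 share dense rank 6.
Remaining distinct values take the next consecutive integers.
F has value 5.8 → rank 4.

4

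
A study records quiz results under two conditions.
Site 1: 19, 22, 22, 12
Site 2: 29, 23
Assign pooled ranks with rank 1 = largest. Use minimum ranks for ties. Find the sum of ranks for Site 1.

17

Sorted (descending): 29, 23, 22, 22, 19, 12
The 2 values of 22 occupy positions 3–4 → each gets rank 3.
Site 1 values → pooled ranks: 19→5, 22→3, 22→3, 12→6
Rank sum = 5 + 3 + 3 + 6 = 17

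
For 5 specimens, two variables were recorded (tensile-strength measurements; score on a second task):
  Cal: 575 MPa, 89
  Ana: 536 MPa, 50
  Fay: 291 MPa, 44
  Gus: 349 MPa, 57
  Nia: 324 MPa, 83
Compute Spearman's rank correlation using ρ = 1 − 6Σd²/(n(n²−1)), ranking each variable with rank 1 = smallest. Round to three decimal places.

Ranks of variable 1: 5, 4, 1, 3, 2
Ranks of variable 2: 5, 2, 1, 3, 4
d = r₁ − r₂: 0, 2, 0, 0, -2
d²: 0, 4, 0, 0, 4; Σd² = 8
ρ = 1 − 6·8/(5·24) = 1 − 48/120 = 0.600

0.600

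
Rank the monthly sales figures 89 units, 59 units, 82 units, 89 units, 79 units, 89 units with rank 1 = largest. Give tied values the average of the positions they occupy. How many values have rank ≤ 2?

3

Sorted (descending): 89, 89, 89, 82, 79, 59
The 3 values of 89 occupy positions 1–3 → average rank 2.
Ranks ≤ 2: {2, 2, 2} → 3 values.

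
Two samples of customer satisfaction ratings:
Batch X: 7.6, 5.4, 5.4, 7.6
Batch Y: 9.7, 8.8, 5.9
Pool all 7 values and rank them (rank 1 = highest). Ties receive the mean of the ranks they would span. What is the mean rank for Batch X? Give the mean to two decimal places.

5.00

Sorted (descending): 9.7, 8.8, 7.6, 7.6, 5.9, 5.4, 5.4
The 2 values of 7.6 occupy positions 3–4 → average rank (3+4)/2 = 3.5.
The 2 values of 5.4 occupy positions 6–7 → average rank (6+7)/2 = 6.5.
Batch X values → pooled ranks: 7.6→3.5, 5.4→6.5, 5.4→6.5, 7.6→3.5
Mean rank = (3.5 + 6.5 + 6.5 + 3.5) / 4 = 5.00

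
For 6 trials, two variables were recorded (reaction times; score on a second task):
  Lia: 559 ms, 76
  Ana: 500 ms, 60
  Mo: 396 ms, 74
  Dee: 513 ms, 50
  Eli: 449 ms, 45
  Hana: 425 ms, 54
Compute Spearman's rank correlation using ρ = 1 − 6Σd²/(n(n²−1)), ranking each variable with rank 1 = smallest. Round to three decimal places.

0.143

Ranks of variable 1: 6, 4, 1, 5, 3, 2
Ranks of variable 2: 6, 4, 5, 2, 1, 3
d = r₁ − r₂: 0, 0, -4, 3, 2, -1
d²: 0, 0, 16, 9, 4, 1; Σd² = 30
ρ = 1 − 6·30/(6·35) = 1 − 180/210 = 0.143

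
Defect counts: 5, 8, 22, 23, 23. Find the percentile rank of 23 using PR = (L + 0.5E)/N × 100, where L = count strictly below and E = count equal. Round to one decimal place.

80.0

N = 5.
Strictly below 23: 3. Equal to 23: 2.
PR = (3 + 0.5·2)/5 × 100 = 80.0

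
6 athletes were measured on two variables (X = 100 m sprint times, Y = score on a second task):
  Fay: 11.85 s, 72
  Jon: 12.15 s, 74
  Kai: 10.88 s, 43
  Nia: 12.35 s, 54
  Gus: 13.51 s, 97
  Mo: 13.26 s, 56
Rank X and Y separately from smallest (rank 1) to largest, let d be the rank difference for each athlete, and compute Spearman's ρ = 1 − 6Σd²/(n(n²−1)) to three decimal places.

Ranks of variable 1: 2, 3, 1, 4, 6, 5
Ranks of variable 2: 4, 5, 1, 2, 6, 3
d = r₁ − r₂: -2, -2, 0, 2, 0, 2
d²: 4, 4, 0, 4, 0, 4; Σd² = 16
ρ = 1 − 6·16/(6·35) = 1 − 96/210 = 0.543

0.543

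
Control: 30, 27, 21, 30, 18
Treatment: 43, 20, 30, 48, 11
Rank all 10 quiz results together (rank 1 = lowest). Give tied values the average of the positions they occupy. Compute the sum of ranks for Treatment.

30

Sorted (ascending): 11, 18, 20, 21, 27, 30, 30, 30, 43, 48
The 3 values of 30 occupy positions 6–8 → average rank 7.
Treatment values → pooled ranks: 43→9, 20→3, 30→7, 48→10, 11→1
Rank sum = 9 + 3 + 7 + 10 + 1 = 30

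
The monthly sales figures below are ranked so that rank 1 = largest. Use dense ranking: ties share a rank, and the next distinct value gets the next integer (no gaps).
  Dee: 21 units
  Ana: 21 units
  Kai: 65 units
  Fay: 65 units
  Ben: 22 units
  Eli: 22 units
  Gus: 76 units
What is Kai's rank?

Sorted (descending): 76, 65, 65, 22, 22, 21, 21
The 2 values of 65 share dense rank 2.
The 2 values of 22 share dense rank 3.
The 2 values of 21 share dense rank 4.
Remaining distinct values take the next consecutive integers.
Kai has value 65 units → rank 2.

2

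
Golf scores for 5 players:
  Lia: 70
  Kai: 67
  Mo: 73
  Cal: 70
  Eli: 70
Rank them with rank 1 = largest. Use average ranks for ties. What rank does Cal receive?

3

Sorted (descending): 73, 70, 70, 70, 67
The 3 values of 70 occupy positions 2–4 → average rank 3.
Cal has value 70 → rank 3.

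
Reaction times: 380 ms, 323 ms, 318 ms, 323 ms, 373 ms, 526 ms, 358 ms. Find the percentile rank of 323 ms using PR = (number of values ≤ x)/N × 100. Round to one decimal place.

N = 7.
Strictly below 323: 1. Equal to 323: 2.
PR = 3/7 × 100 = 42.9

42.9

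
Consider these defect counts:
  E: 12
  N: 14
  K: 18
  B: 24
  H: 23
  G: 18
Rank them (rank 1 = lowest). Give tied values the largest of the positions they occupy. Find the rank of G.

Sorted (ascending): 12, 14, 18, 18, 23, 24
The 2 values of 18 occupy positions 3–4 → each gets rank 4.
G has value 18 → rank 4.

4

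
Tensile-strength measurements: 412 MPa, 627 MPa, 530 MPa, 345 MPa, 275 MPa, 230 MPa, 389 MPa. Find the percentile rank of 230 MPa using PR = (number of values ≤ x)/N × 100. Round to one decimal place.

14.3

N = 7.
Strictly below 230: 0. Equal to 230: 1.
PR = 1/7 × 100 = 14.3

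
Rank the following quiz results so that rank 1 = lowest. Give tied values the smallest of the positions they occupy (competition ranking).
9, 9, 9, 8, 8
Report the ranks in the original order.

3, 3, 3, 1, 1

Sorted (ascending): 8, 8, 9, 9, 9
The 2 values of 8 occupy positions 1–2 → each gets rank 1.
The 3 values of 9 occupy positions 3–5 → each gets rank 3.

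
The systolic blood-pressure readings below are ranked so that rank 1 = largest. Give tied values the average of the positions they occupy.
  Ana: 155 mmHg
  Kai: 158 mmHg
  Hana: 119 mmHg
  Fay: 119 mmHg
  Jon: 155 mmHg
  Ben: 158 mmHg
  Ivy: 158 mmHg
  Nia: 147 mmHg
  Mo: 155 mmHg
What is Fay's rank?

Sorted (descending): 158, 158, 158, 155, 155, 155, 147, 119, 119
The 3 values of 158 occupy positions 1–3 → average rank 2.
The 3 values of 155 occupy positions 4–6 → average rank 5.
The 2 values of 119 occupy positions 8–9 → average rank (8+9)/2 = 8.5.
Fay has value 119 mmHg → rank 8.5.

8.5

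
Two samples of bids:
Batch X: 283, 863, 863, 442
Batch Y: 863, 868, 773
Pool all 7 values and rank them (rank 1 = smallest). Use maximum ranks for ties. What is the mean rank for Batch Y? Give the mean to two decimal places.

5.33

Sorted (ascending): 283, 442, 773, 863, 863, 863, 868
The 3 values of 863 occupy positions 4–6 → each gets rank 6.
Batch Y values → pooled ranks: 863→6, 868→7, 773→3
Mean rank = (6 + 7 + 3) / 3 = 5.33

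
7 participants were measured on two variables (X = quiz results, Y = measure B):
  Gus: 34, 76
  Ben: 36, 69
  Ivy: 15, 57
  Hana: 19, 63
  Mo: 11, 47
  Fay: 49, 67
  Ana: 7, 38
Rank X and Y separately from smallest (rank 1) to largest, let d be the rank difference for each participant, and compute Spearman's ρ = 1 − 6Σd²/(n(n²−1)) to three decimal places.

0.857

Ranks of variable 1: 5, 6, 3, 4, 2, 7, 1
Ranks of variable 2: 7, 6, 3, 4, 2, 5, 1
d = r₁ − r₂: -2, 0, 0, 0, 0, 2, 0
d²: 4, 0, 0, 0, 0, 4, 0; Σd² = 8
ρ = 1 − 6·8/(7·48) = 1 − 48/336 = 0.857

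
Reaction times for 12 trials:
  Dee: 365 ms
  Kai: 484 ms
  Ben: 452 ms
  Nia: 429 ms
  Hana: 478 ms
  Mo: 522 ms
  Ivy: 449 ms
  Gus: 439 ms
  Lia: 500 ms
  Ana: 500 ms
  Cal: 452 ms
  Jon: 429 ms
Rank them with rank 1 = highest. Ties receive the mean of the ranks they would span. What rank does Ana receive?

2.5

Sorted (descending): 522, 500, 500, 484, 478, 452, 452, 449, 439, 429, 429, 365
The 2 values of 500 occupy positions 2–3 → average rank (2+3)/2 = 2.5.
The 2 values of 452 occupy positions 6–7 → average rank (6+7)/2 = 6.5.
The 2 values of 429 occupy positions 10–11 → average rank (10+11)/2 = 10.5.
Ana has value 500 ms → rank 2.5.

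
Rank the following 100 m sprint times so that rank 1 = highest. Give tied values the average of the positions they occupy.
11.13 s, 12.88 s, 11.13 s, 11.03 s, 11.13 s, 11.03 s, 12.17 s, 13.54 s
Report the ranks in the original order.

5, 2, 5, 7.5, 5, 7.5, 3, 1

Sorted (descending): 13.54, 12.88, 12.17, 11.13, 11.13, 11.13, 11.03, 11.03
The 3 values of 11.13 occupy positions 4–6 → average rank 5.
The 2 values of 11.03 occupy positions 7–8 → average rank (7+8)/2 = 7.5.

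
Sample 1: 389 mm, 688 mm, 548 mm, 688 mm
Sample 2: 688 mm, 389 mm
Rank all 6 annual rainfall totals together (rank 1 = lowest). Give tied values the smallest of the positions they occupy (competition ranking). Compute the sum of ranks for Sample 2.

Sorted (ascending): 389, 389, 548, 688, 688, 688
The 2 values of 389 occupy positions 1–2 → each gets rank 1.
The 3 values of 688 occupy positions 4–6 → each gets rank 4.
Sample 2 values → pooled ranks: 688→4, 389→1
Rank sum = 4 + 1 = 5

5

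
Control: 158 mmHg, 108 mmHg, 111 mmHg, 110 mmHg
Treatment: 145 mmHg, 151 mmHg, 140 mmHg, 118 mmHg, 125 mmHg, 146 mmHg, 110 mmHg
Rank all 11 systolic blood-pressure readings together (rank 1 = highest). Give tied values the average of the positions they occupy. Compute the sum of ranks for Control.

29.5

Sorted (descending): 158, 151, 146, 145, 140, 125, 118, 111, 110, 110, 108
The 2 values of 110 occupy positions 9–10 → average rank (9+10)/2 = 9.5.
Control values → pooled ranks: 158→1, 108→11, 111→8, 110→9.5
Rank sum = 1 + 11 + 8 + 9.5 = 29.5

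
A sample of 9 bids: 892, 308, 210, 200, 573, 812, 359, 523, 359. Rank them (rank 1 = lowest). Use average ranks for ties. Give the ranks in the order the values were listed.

9, 3, 2, 1, 7, 8, 4.5, 6, 4.5

Sorted (ascending): 200, 210, 308, 359, 359, 523, 573, 812, 892
The 2 values of 359 occupy positions 4–5 → average rank (4+5)/2 = 4.5.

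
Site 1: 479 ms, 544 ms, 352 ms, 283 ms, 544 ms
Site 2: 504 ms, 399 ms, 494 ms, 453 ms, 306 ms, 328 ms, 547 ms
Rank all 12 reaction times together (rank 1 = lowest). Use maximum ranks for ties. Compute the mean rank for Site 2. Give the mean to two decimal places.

Sorted (ascending): 283, 306, 328, 352, 399, 453, 479, 494, 504, 544, 544, 547
The 2 values of 544 occupy positions 10–11 → each gets rank 11.
Site 2 values → pooled ranks: 504→9, 399→5, 494→8, 453→6, 306→2, 328→3, 547→12
Mean rank = (9 + 5 + 8 + 6 + 2 + 3 + 12) / 7 = 6.43

6.43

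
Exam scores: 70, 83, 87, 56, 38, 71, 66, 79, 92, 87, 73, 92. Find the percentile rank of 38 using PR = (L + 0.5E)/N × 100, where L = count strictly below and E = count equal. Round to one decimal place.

4.2

N = 12.
Strictly below 38: 0. Equal to 38: 1.
PR = (0 + 0.5·1)/12 × 100 = 4.2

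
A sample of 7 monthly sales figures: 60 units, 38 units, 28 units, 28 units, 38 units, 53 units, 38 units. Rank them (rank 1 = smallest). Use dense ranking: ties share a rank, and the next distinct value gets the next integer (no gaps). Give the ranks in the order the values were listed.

Sorted (ascending): 28, 28, 38, 38, 38, 53, 60
The 2 values of 28 share dense rank 1.
The 3 values of 38 share dense rank 2.
Remaining distinct values take the next consecutive integers.

4, 2, 1, 1, 2, 3, 2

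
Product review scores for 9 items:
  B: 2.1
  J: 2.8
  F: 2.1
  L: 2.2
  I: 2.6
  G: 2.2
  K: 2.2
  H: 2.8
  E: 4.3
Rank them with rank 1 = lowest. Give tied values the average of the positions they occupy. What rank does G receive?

4

Sorted (ascending): 2.1, 2.1, 2.2, 2.2, 2.2, 2.6, 2.8, 2.8, 4.3
The 2 values of 2.1 occupy positions 1–2 → average rank (1+2)/2 = 1.5.
The 3 values of 2.2 occupy positions 3–5 → average rank 4.
The 2 values of 2.8 occupy positions 7–8 → average rank (7+8)/2 = 7.5.
G has value 2.2 → rank 4.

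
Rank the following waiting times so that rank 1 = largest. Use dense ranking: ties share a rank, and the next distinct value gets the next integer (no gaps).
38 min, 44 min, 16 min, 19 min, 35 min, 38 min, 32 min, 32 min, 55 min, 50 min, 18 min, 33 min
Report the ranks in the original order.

Sorted (descending): 55, 50, 44, 38, 38, 35, 33, 32, 32, 19, 18, 16
The 2 values of 38 share dense rank 4.
The 2 values of 32 share dense rank 7.
Remaining distinct values take the next consecutive integers.

4, 3, 10, 8, 5, 4, 7, 7, 1, 2, 9, 6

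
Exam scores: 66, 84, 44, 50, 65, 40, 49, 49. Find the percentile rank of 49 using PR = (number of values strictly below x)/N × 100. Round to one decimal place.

N = 8.
Strictly below 49: 2. Equal to 49: 2.
PR = 2/8 × 100 = 25.0

25.0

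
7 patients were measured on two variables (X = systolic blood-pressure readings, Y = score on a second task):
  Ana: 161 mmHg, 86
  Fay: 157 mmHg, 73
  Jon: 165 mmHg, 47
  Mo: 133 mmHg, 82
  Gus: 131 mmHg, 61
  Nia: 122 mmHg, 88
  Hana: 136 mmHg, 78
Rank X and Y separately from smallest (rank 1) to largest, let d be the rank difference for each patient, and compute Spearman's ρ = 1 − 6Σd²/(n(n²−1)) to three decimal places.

Ranks of variable 1: 6, 5, 7, 3, 2, 1, 4
Ranks of variable 2: 6, 3, 1, 5, 2, 7, 4
d = r₁ − r₂: 0, 2, 6, -2, 0, -6, 0
d²: 0, 4, 36, 4, 0, 36, 0; Σd² = 80
ρ = 1 − 6·80/(7·48) = 1 − 480/336 = -0.429

-0.429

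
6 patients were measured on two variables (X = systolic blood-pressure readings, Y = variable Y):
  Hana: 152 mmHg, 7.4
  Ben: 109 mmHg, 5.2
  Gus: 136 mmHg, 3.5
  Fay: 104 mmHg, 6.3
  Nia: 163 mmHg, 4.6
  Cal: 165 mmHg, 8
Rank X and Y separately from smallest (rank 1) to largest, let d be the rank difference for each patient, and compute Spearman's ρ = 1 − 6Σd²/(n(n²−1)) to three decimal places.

0.314

Ranks of variable 1: 4, 2, 3, 1, 5, 6
Ranks of variable 2: 5, 3, 1, 4, 2, 6
d = r₁ − r₂: -1, -1, 2, -3, 3, 0
d²: 1, 1, 4, 9, 9, 0; Σd² = 24
ρ = 1 − 6·24/(6·35) = 1 − 144/210 = 0.314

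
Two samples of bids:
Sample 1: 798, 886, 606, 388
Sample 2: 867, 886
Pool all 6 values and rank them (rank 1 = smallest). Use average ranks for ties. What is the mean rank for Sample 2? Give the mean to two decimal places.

4.75

Sorted (ascending): 388, 606, 798, 867, 886, 886
The 2 values of 886 occupy positions 5–6 → average rank (5+6)/2 = 5.5.
Sample 2 values → pooled ranks: 867→4, 886→5.5
Mean rank = (4 + 5.5) / 2 = 4.75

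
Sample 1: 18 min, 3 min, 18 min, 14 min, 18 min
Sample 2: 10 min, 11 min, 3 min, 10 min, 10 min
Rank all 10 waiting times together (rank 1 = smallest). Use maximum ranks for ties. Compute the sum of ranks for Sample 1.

39

Sorted (ascending): 3, 3, 10, 10, 10, 11, 14, 18, 18, 18
The 2 values of 3 occupy positions 1–2 → each gets rank 2.
The 3 values of 10 occupy positions 3–5 → each gets rank 5.
The 3 values of 18 occupy positions 8–10 → each gets rank 10.
Sample 1 values → pooled ranks: 18→10, 3→2, 18→10, 14→7, 18→10
Rank sum = 10 + 2 + 10 + 7 + 10 = 39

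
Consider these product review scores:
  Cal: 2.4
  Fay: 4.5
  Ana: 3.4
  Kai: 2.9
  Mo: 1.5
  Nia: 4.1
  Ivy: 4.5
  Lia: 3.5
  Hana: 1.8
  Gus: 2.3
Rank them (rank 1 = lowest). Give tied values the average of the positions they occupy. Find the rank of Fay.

Sorted (ascending): 1.5, 1.8, 2.3, 2.4, 2.9, 3.4, 3.5, 4.1, 4.5, 4.5
The 2 values of 4.5 occupy positions 9–10 → average rank (9+10)/2 = 9.5.
Fay has value 4.5 → rank 9.5.

9.5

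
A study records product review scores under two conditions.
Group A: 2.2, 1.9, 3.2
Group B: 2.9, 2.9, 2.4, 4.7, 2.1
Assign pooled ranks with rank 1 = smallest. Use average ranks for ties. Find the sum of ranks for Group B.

Sorted (ascending): 1.9, 2.1, 2.2, 2.4, 2.9, 2.9, 3.2, 4.7
The 2 values of 2.9 occupy positions 5–6 → average rank (5+6)/2 = 5.5.
Group B values → pooled ranks: 2.9→5.5, 2.9→5.5, 2.4→4, 4.7→8, 2.1→2
Rank sum = 5.5 + 5.5 + 4 + 8 + 2 = 25

25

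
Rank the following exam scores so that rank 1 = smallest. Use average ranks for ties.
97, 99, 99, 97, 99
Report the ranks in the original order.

Sorted (ascending): 97, 97, 99, 99, 99
The 2 values of 97 occupy positions 1–2 → average rank (1+2)/2 = 1.5.
The 3 values of 99 occupy positions 3–5 → average rank 4.

1.5, 4, 4, 1.5, 4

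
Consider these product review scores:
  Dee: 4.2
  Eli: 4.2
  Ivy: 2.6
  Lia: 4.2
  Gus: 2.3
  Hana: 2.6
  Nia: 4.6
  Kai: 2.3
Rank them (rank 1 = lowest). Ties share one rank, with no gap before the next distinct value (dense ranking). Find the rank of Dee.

Sorted (ascending): 2.3, 2.3, 2.6, 2.6, 4.2, 4.2, 4.2, 4.6
The 2 values of 2.3 share dense rank 1.
The 2 values of 2.6 share dense rank 2.
The 3 values of 4.2 share dense rank 3.
Remaining distinct values take the next consecutive integers.
Dee has value 4.2 → rank 3.

3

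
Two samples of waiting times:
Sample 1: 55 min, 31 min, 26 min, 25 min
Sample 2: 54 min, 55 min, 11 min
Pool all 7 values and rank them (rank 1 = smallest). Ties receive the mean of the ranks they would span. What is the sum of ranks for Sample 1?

Sorted (ascending): 11, 25, 26, 31, 54, 55, 55
The 2 values of 55 occupy positions 6–7 → average rank (6+7)/2 = 6.5.
Sample 1 values → pooled ranks: 55→6.5, 31→4, 26→3, 25→2
Rank sum = 6.5 + 4 + 3 + 2 = 15.5

15.5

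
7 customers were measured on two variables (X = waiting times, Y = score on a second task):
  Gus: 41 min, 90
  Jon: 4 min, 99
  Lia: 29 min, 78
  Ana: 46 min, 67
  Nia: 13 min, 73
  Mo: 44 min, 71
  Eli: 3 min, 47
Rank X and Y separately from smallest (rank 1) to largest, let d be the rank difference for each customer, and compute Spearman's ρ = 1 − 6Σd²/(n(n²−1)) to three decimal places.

Ranks of variable 1: 5, 2, 4, 7, 3, 6, 1
Ranks of variable 2: 6, 7, 5, 2, 4, 3, 1
d = r₁ − r₂: -1, -5, -1, 5, -1, 3, 0
d²: 1, 25, 1, 25, 1, 9, 0; Σd² = 62
ρ = 1 − 6·62/(7·48) = 1 − 372/336 = -0.107

-0.107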